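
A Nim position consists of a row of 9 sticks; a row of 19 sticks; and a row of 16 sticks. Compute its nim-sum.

10

Write each in binary and XOR column by column:
  01001  (9)
  10011  (19)
  10000  (16)
  -----
  01010  (10)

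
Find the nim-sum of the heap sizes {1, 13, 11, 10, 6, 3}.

8

Nim-sum: 1 ^ 13 ^ 11 ^ 10 ^ 6 ^ 3 = 8.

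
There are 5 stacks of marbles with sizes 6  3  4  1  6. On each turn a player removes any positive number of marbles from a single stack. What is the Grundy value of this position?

6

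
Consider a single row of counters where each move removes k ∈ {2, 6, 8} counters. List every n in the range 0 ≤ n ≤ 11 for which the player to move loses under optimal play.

0, 1, 4, 5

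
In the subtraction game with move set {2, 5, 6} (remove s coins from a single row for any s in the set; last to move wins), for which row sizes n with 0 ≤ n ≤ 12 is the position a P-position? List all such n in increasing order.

0, 1, 4, 8, 11, 12

Build the Grundy sequence with g(k) = mex{g(k−s) : s ∈ {2, 5, 6}, s ≤ k}:
k:     0  1  2  3  4  5  6  7  8  9 10 11 12
g(k):  0  0  1  1  0  2  1  3  0  2  1  0  0
The P-positions (g = 0) in 0..12 are 0, 1, 4, 8, 11, 12.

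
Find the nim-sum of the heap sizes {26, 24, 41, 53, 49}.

47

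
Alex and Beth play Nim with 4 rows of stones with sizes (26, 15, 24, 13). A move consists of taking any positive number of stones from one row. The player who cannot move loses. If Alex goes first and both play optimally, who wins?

Beth wins

Bitwise XOR of the heap sizes:
  11010  (26)
  01111  (15)
  11000  (24)
  01101  (13)
  -----
  00000  (0)
The nim-sum is 0, so this is a P-position: the player to move is in a losing position under optimal play; Alex is about to move from it and so loses — Beth wins.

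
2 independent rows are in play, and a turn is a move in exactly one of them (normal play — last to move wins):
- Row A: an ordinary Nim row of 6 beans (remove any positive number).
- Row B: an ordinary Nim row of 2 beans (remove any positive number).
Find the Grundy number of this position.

Row A is a plain Nim row of size 6, so its Grundy value is 6.
Row B is a plain Nim row of size 2, so its Grundy value is 2.
The value of a disjunctive sum is the nim-sum of the parts.
Combined value = 6 XOR 2 = 4.

4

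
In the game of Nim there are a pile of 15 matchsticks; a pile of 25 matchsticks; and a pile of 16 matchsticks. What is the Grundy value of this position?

In binary:
  01111  (15)
  11001  (25)
  10000  (16)
  -----
  00110  (6)

6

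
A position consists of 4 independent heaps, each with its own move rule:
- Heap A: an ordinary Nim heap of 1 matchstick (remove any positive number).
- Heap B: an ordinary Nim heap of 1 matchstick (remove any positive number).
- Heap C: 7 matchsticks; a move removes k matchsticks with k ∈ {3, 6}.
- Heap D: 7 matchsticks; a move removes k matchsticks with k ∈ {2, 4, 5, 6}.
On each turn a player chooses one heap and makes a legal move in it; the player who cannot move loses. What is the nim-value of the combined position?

Heap A is a plain Nim heap of size 1, so its Grundy value is 1.
Heap B is a plain Nim heap of size 1, so its Grundy value is 1.
Grundy values for heap C (subtraction set {3, 6}):
g(0) = mex{} = 0
g(1) = mex{} = 0
g(2) = mex{} = 0
g(3) = mex{0} = 1
g(4) = mex{0} = 1
g(5) = mex{0} = 1
g(6) = mex{0,1} = 2
g(7) = mex{0,1} = 2
So g(7) = 2.
Build the Grundy sequence for heap D with g(k) = mex{g(k−s) : s ∈ {2, 4, 5, 6}, s ≤ k}:
k:     0  1  2  3  4  5  6  7
g(k):  0  0  1  1  2  2  3  3
So g(7) = 3.
By the Sprague-Grundy theorem, the Grundy value of a sum of independent games is the XOR of the component values.
Combined value = 1 XOR 1 XOR 2 XOR 3 = 1.

1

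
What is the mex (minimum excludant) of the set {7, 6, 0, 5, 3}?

1

0 is in the set but 1 is not, so the mex is 1.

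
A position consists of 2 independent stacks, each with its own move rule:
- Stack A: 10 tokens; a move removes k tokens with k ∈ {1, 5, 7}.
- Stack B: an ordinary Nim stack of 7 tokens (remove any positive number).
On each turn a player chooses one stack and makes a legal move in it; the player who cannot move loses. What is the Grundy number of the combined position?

7

Build the Grundy sequence for stack A with g(k) = mex{g(k−s) : s ∈ {1, 5, 7}, s ≤ k}:
g(0) = mex{} = 0
g(1) = mex{0} = 1
g(2) = mex{1} = 0
g(3) = mex{0} = 1
g(4) = mex{1} = 0
g(5) = mex{0} = 1
g(6) = mex{1} = 0
g(7) = mex{0} = 1
g(8) = mex{1} = 0
g(9) = mex{0} = 1
g(10) = mex{1} = 0
So g(10) = 0.
Stack B is a plain Nim stack of size 7, so its Grundy value is 7.
By the Sprague-Grundy theorem, the Grundy value of a sum of independent games is the XOR of the component values.
Combined value = 0 ⊕ 7 = 7.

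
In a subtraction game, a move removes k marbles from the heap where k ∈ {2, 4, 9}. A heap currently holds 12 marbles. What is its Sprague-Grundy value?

Grundy values for subtraction set {2, 4, 9}:
k:     0  1  2  3  4  5  6  7  8  9 10 11 12
g(k):  0  0  1  1  2  2  0  0  1  1  2  2  0
So g(12) = 0.

0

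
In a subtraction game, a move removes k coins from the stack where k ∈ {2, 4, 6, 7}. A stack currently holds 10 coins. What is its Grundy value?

0

Build the Grundy sequence with g(k) = mex{g(k−s) : s ∈ {2, 4, 6, 7}, s ≤ k}:
g(0) = mex{} = 0
g(1) = mex{} = 0
g(2) = mex{0} = 1
g(3) = mex{0} = 1
g(4) = mex{0,1} = 2
g(5) = mex{0,1} = 2
g(6) = mex{0,1,2} = 3
g(7) = mex{0,1,2} = 3
g(8) = mex{0,1,2,3} = 4
g(9) = mex{1,2,3} = 0
g(10) = mex{1,2,3,4} = 0
So g(10) = 0.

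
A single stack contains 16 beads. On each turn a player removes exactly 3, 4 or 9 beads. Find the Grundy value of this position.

1

Compute g(0), g(1), … for moves {3, 4, 9}:
k:     0  1  2  3  4  5  6  7  8  9 10 11 12 13 14 15 16
g(k):  0  0  0  1  1  1  2  0  0  3  1  1  2  0  0  0  1
So g(16) = 1.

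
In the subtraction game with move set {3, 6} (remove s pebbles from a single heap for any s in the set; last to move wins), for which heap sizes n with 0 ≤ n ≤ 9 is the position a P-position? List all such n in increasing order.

0, 1, 2, 9

Build the Grundy sequence with g(k) = mex{g(k−s) : s ∈ {3, 6}, s ≤ k}:
k:     0  1  2  3  4  5  6  7  8  9
g(k):  0  0  0  1  1  1  2  2  2  0
The P-positions (g = 0) in 0..9 are 0, 1, 2, 9.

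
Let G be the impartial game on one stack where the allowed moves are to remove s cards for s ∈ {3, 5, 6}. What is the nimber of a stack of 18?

0

Build the Grundy sequence with g(k) = mex{g(k−s) : s ∈ {3, 5, 6}, s ≤ k}:
k:     0  1  2  3  4  5  6  7  8  9 10 11 12 13 14 15 16 17 18
g(k):  0  0  0  1  1  1  2  2  2  0  0  0  1  1  1  2  2  2  0
So g(18) = 0.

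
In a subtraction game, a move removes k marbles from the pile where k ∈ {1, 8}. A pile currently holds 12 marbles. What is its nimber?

1

Build the Grundy sequence with g(k) = mex{g(k−s) : s ∈ {1, 8}, s ≤ k}:
g(0) = mex{} = 0
g(1) = mex{0} = 1
g(2) = mex{1} = 0
g(3) = mex{0} = 1
g(4) = mex{1} = 0
g(5) = mex{0} = 1
g(6) = mex{1} = 0
g(7) = mex{0} = 1
g(8) = mex{0,1} = 2
g(9) = mex{1,2} = 0
g(10) = mex{0} = 1
g(11) = mex{1} = 0
g(12) = mex{0} = 1
So g(12) = 1.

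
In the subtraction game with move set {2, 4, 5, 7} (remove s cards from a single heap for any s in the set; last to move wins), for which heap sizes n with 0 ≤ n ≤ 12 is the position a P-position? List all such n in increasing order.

0, 1, 9, 10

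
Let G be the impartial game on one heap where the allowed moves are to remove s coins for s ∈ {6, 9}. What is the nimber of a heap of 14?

2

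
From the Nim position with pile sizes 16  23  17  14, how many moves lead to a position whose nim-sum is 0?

Compute the nim-sum pairwise:
16 XOR 23 = 7
7 XOR 17 = 22
22 XOR 14 = 24
The overall nim-sum is X = 24. A pile of size p has a winning move iff p XOR X < p (reduce it to p XOR X).
  16: 16 XOR 24 = 8 < 16 — winning move (to 8).
  23: 23 XOR 24 = 15 < 23 — winning move (to 15).
  17: 17 XOR 24 = 9 < 17 — winning move (to 9).
  14: 14 XOR 24 = 22 ≥ 14 — no move.
That gives 3 winning moves.

3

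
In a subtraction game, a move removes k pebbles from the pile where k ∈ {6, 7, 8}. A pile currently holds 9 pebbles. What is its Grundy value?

1

Build the Grundy sequence with g(k) = mex{g(k−s) : s ∈ {6, 7, 8}, s ≤ k}:
k:     0  1  2  3  4  5  6  7  8  9
g(k):  0  0  0  0  0  0  1  1  1  1
So g(9) = 1.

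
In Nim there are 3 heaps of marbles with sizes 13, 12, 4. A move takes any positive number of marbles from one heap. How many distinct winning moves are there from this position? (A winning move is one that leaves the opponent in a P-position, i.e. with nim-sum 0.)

3

Bitwise XOR of the heap sizes:
  1101  (13)
  1100  (12)
  0100  (4)
  ----
  0101  (5)
The overall nim-sum is X = 5. A heap of size p has a winning move iff p XOR X < p (reduce it to p XOR X).
  13: 13 XOR 5 = 8 < 13 — winning move (to 8).
  12: 12 XOR 5 = 9 < 12 — winning move (to 9).
  4: 4 XOR 5 = 1 < 4 — winning move (to 1).
That gives 3 winning moves.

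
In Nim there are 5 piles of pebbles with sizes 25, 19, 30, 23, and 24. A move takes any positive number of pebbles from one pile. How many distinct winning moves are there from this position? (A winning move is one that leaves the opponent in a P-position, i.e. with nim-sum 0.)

5

Compute the nim-sum pairwise:
25 ^ 19 = 10
10 ^ 30 = 20
20 ^ 23 = 3
3 ^ 24 = 27
The overall nim-sum is X = 27. A pile of size p has a winning move iff p XOR X < p (reduce it to p XOR X).
  25: 25 XOR 27 = 2 < 25 — winning move (to 2).
  19: 19 XOR 27 = 8 < 19 — winning move (to 8).
  30: 30 XOR 27 = 5 < 30 — winning move (to 5).
  23: 23 XOR 27 = 12 < 23 — winning move (to 12).
  24: 24 XOR 27 = 3 < 24 — winning move (to 3).
That gives 5 winning moves.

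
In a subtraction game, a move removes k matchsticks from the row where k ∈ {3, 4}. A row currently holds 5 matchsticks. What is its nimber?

Build the Grundy sequence with g(k) = mex{g(k−s) : s ∈ {3, 4}, s ≤ k}:
g(0) = mex{} = 0
g(1) = mex{} = 0
g(2) = mex{} = 0
g(3) = mex{0} = 1
g(4) = mex{0} = 1
g(5) = mex{0} = 1
So g(5) = 1.

1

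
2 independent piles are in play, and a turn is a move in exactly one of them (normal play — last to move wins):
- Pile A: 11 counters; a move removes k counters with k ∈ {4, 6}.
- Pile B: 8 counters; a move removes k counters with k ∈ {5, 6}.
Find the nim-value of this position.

Grundy values for pile A (subtraction set {4, 6}):
k:     0  1  2  3  4  5  6  7  8  9 10 11
g(k):  0  0  0  0  1  1  1  1  2  2  0  0
So g(11) = 0.
For pile B, compute g(0), g(1), … with moves {5, 6}:
k:     0  1  2  3  4  5  6  7  8
g(k):  0  0  0  0  0  1  1  1  1
So g(8) = 1.
By the Sprague-Grundy theorem, the Grundy value of a sum of independent games is the XOR of the component values.
Combined value = 0 XOR 1 = 1.

1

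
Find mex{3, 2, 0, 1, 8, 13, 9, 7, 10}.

4

The values 0, 1, 2, 3 are all present; 4 is the first non-negative integer missing from the set.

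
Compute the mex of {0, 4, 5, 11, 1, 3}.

2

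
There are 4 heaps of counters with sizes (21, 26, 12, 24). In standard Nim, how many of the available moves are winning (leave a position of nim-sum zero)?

Bitwise XOR of the heap sizes:
  10101  (21)
  11010  (26)
  01100  (12)
  11000  (24)
  -----
  11011  (27)
The overall nim-sum is X = 27. A heap of size p has a winning move iff p XOR X < p (reduce it to p XOR X).
  21: 21 XOR 27 = 14 < 21 — winning move (to 14).
  26: 26 XOR 27 = 1 < 26 — winning move (to 1).
  12: 12 XOR 27 = 23 ≥ 12 — no move.
  24: 24 XOR 27 = 3 < 24 — winning move (to 3).
That gives 3 winning moves.

3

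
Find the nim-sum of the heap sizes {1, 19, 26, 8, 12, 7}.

Nim-sum: 1 ⊕ 19 ⊕ 26 ⊕ 8 ⊕ 12 ⊕ 7 = 11.

11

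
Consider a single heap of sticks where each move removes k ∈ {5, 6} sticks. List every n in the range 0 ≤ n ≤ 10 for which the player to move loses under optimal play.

Grundy values for subtraction set {5, 6}:
g(0) = mex{} = 0
g(1) = mex{} = 0
g(2) = mex{} = 0
g(3) = mex{} = 0
g(4) = mex{} = 0
g(5) = mex{0} = 1
g(6) = mex{0} = 1
g(7) = mex{0} = 1
g(8) = mex{0} = 1
g(9) = mex{0} = 1
g(10) = mex{0,1} = 2
The P-positions (g = 0) in 0..10 are 0, 1, 2, 3, 4.

0, 1, 2, 3, 4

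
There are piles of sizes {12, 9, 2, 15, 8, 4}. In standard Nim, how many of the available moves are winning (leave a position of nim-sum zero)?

Write each in binary and XOR column by column:
  1100  (12)
  1001  (9)
  0010  (2)
  1111  (15)
  1000  (8)
  0100  (4)
  ----
  0100  (4)
The overall nim-sum is X = 4. A pile of size p has a winning move iff p XOR X < p (reduce it to p XOR X).
  12: 12 XOR 4 = 8 < 12 — winning move (to 8).
  9: 9 XOR 4 = 13 ≥ 9 — no move.
  2: 2 XOR 4 = 6 ≥ 2 — no move.
  15: 15 XOR 4 = 11 < 15 — winning move (to 11).
  8: 8 XOR 4 = 12 ≥ 8 — no move.
  4: 4 XOR 4 = 0 < 4 — winning move (to 0).
That gives 3 winning moves.

3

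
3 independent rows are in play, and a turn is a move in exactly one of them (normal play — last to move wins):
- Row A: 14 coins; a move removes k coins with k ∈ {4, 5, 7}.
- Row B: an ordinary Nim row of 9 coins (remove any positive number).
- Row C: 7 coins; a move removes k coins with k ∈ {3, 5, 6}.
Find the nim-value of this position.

11

Build the Grundy sequence for row A with g(k) = mex{g(k−s) : s ∈ {4, 5, 7}, s ≤ k}:
k:     0  1  2  3  4  5  6  7  8  9 10 11 12 13 14
g(k):  0  0  0  0  1  1  1  1  2  2  2  0  0  0  0
So g(14) = 0.
Row B is a plain Nim row of size 9, so its Grundy value is 9.
Build the Grundy sequence for row C with g(k) = mex{g(k−s) : s ∈ {3, 5, 6}, s ≤ k}:
g(0) = mex{} = 0
g(1) = mex{} = 0
g(2) = mex{} = 0
g(3) = mex{0} = 1
g(4) = mex{0} = 1
g(5) = mex{0} = 1
g(6) = mex{0,1} = 2
g(7) = mex{0,1} = 2
So g(7) = 2.
The value of a disjunctive sum is the nim-sum of the parts.
Combined value = 0 XOR 9 XOR 2 = 11.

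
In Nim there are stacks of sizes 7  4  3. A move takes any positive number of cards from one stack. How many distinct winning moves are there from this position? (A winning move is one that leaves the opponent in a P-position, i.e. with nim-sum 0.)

Bitwise XOR of the heap sizes:
  111  (7)
  100  (4)
  011  (3)
  ---
  000  (0)
The nim-sum is already 0, so every move leaves a nonzero nim-sum — there are no winning moves.

0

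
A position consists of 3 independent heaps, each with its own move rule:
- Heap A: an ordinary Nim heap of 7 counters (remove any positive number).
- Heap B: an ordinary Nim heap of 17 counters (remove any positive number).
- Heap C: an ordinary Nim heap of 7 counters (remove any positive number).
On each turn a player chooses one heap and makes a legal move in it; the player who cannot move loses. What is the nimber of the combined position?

Heap A is a plain Nim heap of size 7, so its Grundy value is 7.
Heap B is a plain Nim heap of size 17, so its Grundy value is 17.
Heap C is a plain Nim heap of size 7, so its Grundy value is 7.
By the Sprague-Grundy theorem, the Grundy value of a sum of independent games is the XOR of the component values.
Combined value = 7 ⊕ 17 ⊕ 7 = 17.

17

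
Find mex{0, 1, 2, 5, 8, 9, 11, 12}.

3

The values 0, 1, 2 are all present; 3 is the first non-negative integer missing from the set.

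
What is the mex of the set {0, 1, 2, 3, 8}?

4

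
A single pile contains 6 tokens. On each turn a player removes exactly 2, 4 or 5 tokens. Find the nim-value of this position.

3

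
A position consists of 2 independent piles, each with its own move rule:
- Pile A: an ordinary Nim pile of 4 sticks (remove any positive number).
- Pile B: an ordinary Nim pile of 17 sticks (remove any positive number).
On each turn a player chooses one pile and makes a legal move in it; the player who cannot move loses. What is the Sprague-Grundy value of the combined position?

21

Pile A is a plain Nim pile of size 4, so its Grundy value is 4.
Pile B is a plain Nim pile of size 17, so its Grundy value is 17.
The value of a disjunctive sum is the nim-sum of the parts.
Combined value = 4 ⊕ 17 = 21.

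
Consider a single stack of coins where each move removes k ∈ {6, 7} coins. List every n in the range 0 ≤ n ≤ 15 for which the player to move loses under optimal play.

0, 1, 2, 3, 4, 5, 13, 14, 15

Grundy values for subtraction set {6, 7}:
k:     0  1  2  3  4  5  6  7  8  9 10 11 12 13 14 15
g(k):  0  0  0  0  0  0  1  1  1  1  1  1  2  0  0  0
The P-positions (g = 0) in 0..15 are 0, 1, 2, 3, 4, 5, 13, 14, 15.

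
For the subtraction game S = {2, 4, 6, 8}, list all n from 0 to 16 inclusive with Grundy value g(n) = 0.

Build the Grundy sequence with g(k) = mex{g(k−s) : s ∈ {2, 4, 6, 8}, s ≤ k}:
k:     0  1  2  3  4  5  6  7  8  9 10 11 12 13 14 15 16
g(k):  0  0  1  1  2  2  3  3  4  4  0  0  1  1  2  2  3
The P-positions (g = 0) in 0..16 are 0, 1, 10, 11.

0, 1, 10, 11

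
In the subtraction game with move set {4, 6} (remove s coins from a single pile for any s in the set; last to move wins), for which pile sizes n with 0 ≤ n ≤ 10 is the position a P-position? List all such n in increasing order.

0, 1, 2, 3, 10

Compute g(0), g(1), … for moves {4, 6}:
g(0) = mex{} = 0
g(1) = mex{} = 0
g(2) = mex{} = 0
g(3) = mex{} = 0
g(4) = mex{0} = 1
g(5) = mex{0} = 1
g(6) = mex{0} = 1
g(7) = mex{0} = 1
g(8) = mex{0,1} = 2
g(9) = mex{0,1} = 2
g(10) = mex{1} = 0
The P-positions (g = 0) in 0..10 are 0, 1, 2, 3, 10.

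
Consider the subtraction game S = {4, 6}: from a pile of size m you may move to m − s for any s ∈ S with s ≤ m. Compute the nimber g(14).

Compute g(0), g(1), … for moves {4, 6}:
g(0) = mex{} = 0
g(1) = mex{} = 0
g(2) = mex{} = 0
g(3) = mex{} = 0
g(4) = mex{0} = 1
g(5) = mex{0} = 1
g(6) = mex{0} = 1
g(7) = mex{0} = 1
g(8) = mex{0,1} = 2
g(9) = mex{0,1} = 2
g(10) = mex{1} = 0
g(11) = mex{1} = 0
g(12) = mex{1,2} = 0
g(13) = mex{1,2} = 0
g(14) = mex{0,2} = 1
So g(14) = 1.

1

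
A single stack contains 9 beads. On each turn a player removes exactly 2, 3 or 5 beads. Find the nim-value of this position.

Grundy values for subtraction set {2, 3, 5}:
k:     0  1  2  3  4  5  6  7  8  9
g(k):  0  0  1  1  2  2  3  0  0  1
So g(9) = 1.

1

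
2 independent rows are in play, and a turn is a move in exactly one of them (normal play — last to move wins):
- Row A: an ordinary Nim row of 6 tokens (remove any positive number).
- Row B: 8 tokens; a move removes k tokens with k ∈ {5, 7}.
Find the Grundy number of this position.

7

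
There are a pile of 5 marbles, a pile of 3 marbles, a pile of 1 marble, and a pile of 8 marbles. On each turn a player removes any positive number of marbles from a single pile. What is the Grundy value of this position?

15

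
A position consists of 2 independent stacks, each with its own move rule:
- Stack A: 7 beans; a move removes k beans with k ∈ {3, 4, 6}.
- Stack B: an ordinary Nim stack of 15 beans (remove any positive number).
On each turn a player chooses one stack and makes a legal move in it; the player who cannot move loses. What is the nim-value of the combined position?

Grundy values for stack A (subtraction set {3, 4, 6}):
k:     0  1  2  3  4  5  6  7
g(k):  0  0  0  1  1  1  2  2
So g(7) = 2.
Stack B is a plain Nim stack of size 15, so its Grundy value is 15.
By the Sprague-Grundy theorem, the Grundy value of a sum of independent games is the XOR of the component values.
Combined value = 2 ⊕ 15 = 13.

13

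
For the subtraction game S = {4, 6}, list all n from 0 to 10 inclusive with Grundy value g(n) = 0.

0, 1, 2, 3, 10

Build the Grundy sequence with g(k) = mex{g(k−s) : s ∈ {4, 6}, s ≤ k}:
g(0) = mex{} = 0
g(1) = mex{} = 0
g(2) = mex{} = 0
g(3) = mex{} = 0
g(4) = mex{0} = 1
g(5) = mex{0} = 1
g(6) = mex{0} = 1
g(7) = mex{0} = 1
g(8) = mex{0,1} = 2
g(9) = mex{0,1} = 2
g(10) = mex{1} = 0
The P-positions (g = 0) in 0..10 are 0, 1, 2, 3, 10.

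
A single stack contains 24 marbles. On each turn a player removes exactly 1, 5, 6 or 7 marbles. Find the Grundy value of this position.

0

Compute g(0), g(1), … for moves {1, 5, 6, 7}:
k:     0  1  2  3  4  5  6  7  8  9 10 11 12 13 14 15 16 17 18 19 20 21 22 23 24
g(k):  0  1  0  1  0  1  2  3  2  3  2  3  0  1  0  1  0  1  2  3  2  3  2  3  0
So g(24) = 0.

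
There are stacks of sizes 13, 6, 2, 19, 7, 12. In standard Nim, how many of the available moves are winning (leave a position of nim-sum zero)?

Nim-sum: 13 XOR 6 XOR 2 XOR 19 XOR 7 XOR 12 = 17.
The overall nim-sum is X = 17. A stack of size p has a winning move iff p XOR X < p (reduce it to p XOR X).
  13: 13 XOR 17 = 28 ≥ 13 — no move.
  6: 6 XOR 17 = 23 ≥ 6 — no move.
  2: 2 XOR 17 = 19 ≥ 2 — no move.
  19: 19 XOR 17 = 2 < 19 — winning move (to 2).
  7: 7 XOR 17 = 22 ≥ 7 — no move.
  12: 12 XOR 17 = 29 ≥ 12 — no move.
That gives 1 winning move.

1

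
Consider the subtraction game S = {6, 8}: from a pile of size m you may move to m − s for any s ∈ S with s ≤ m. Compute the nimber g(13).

Compute g(0), g(1), … for moves {6, 8}:
k:     0  1  2  3  4  5  6  7  8  9 10 11 12 13
g(k):  0  0  0  0  0  0  1  1  1  1  1  1  2  2
So g(13) = 2.

2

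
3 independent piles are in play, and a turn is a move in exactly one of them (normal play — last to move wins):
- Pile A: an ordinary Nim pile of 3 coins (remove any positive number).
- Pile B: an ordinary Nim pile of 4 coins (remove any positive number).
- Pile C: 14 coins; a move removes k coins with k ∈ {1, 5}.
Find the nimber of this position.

Pile A is a plain Nim pile of size 3, so its Grundy value is 3.
Pile B is a plain Nim pile of size 4, so its Grundy value is 4.
For pile C, compute g(0), g(1), … with moves {1, 5}:
g(0) = mex{} = 0
g(1) = mex{0} = 1
g(2) = mex{1} = 0
g(3) = mex{0} = 1
g(4) = mex{1} = 0
g(5) = mex{0} = 1
g(6) = mex{1} = 0
g(7) = mex{0} = 1
g(8) = mex{1} = 0
g(9) = mex{0} = 1
g(10) = mex{1} = 0
g(11) = mex{0} = 1
g(12) = mex{1} = 0
g(13) = mex{0} = 1
g(14) = mex{1} = 0
So g(14) = 0.
By the Sprague-Grundy theorem, the Grundy value of a sum of independent games is the XOR of the component values.
Combined value = 3 ⊕ 4 ⊕ 0 = 7.

7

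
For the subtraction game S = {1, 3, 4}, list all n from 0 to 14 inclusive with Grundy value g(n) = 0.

0, 2, 7, 9, 14

Compute g(0), g(1), … for moves {1, 3, 4}:
g(0) = mex{} = 0
g(1) = mex{0} = 1
g(2) = mex{1} = 0
g(3) = mex{0} = 1
g(4) = mex{0,1} = 2
g(5) = mex{0,1,2} = 3
g(6) = mex{0,1,3} = 2
g(7) = mex{1,2} = 0
g(8) = mex{0,2,3} = 1
g(9) = mex{1,2,3} = 0
g(10) = mex{0,2} = 1
g(11) = mex{0,1} = 2
g(12) = mex{0,1,2} = 3
g(13) = mex{0,1,3} = 2
g(14) = mex{1,2} = 0
The P-positions (g = 0) in 0..14 are 0, 2, 7, 9, 14.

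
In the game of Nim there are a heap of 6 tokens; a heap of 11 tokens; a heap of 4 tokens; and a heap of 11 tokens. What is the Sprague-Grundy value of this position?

2

Compute the nim-sum pairwise:
6 XOR 11 = 13
13 XOR 4 = 9
9 XOR 11 = 2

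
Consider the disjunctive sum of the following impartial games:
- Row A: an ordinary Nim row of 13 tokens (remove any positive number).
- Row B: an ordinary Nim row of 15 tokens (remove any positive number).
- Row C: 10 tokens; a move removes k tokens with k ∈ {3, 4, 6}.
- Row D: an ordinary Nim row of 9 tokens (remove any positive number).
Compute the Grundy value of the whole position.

11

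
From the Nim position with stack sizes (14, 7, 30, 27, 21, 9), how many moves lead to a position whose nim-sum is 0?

3

Nim-sum: 14 ⊕ 7 ⊕ 30 ⊕ 27 ⊕ 21 ⊕ 9 = 16.
The overall nim-sum is X = 16. A stack of size p has a winning move iff p XOR X < p (reduce it to p XOR X).
  14: 14 XOR 16 = 30 ≥ 14 — no move.
  7: 7 XOR 16 = 23 ≥ 7 — no move.
  30: 30 XOR 16 = 14 < 30 — winning move (to 14).
  27: 27 XOR 16 = 11 < 27 — winning move (to 11).
  21: 21 XOR 16 = 5 < 21 — winning move (to 5).
  9: 9 XOR 16 = 25 ≥ 9 — no move.
That gives 3 winning moves.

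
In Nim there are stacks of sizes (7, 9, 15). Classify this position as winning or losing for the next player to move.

Winning position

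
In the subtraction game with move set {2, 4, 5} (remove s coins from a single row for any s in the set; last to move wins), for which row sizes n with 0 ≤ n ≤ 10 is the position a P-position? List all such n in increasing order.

0, 1, 7, 8

Build the Grundy sequence with g(k) = mex{g(k−s) : s ∈ {2, 4, 5}, s ≤ k}:
g(0) = mex{} = 0
g(1) = mex{} = 0
g(2) = mex{0} = 1
g(3) = mex{0} = 1
g(4) = mex{0,1} = 2
g(5) = mex{0,1} = 2
g(6) = mex{0,1,2} = 3
g(7) = mex{1,2} = 0
g(8) = mex{1,2,3} = 0
g(9) = mex{0,2} = 1
g(10) = mex{0,2,3} = 1
The P-positions (g = 0) in 0..10 are 0, 1, 7, 8.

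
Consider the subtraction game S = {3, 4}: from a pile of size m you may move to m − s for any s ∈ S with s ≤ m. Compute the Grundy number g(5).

Grundy values for subtraction set {3, 4}:
k:     0  1  2  3  4  5
g(k):  0  0  0  1  1  1
So g(5) = 1.

1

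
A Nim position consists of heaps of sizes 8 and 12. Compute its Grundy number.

4

Nim-sum: 8 XOR 12 = 4.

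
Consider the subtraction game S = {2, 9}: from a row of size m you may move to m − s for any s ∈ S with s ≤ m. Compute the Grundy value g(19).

0

Compute g(0), g(1), … for moves {2, 9}:
k:     0  1  2  3  4  5  6  7  8  9 10 11 12 13 14 15 16 17 18 19
g(k):  0  0  1  1  0  0  1  1  0  2  1  0  0  1  1  0  0  1  1  0
So g(19) = 0.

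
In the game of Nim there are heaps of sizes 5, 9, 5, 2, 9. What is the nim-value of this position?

2

Write each in binary and XOR column by column:
  0101  (5)
  1001  (9)
  0101  (5)
  0010  (2)
  1001  (9)
  ----
  0010  (2)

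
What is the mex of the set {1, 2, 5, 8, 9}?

0

0 is not in the set, so the mex is 0.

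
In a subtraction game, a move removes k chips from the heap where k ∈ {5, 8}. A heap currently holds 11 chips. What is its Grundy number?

2

Grundy values for subtraction set {5, 8}:
k:     0  1  2  3  4  5  6  7  8  9 10 11
g(k):  0  0  0  0  0  1  1  1  1  1  2  2
So g(11) = 2.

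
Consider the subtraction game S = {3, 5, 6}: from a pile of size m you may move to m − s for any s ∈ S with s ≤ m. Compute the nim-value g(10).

0

Compute g(0), g(1), … for moves {3, 5, 6}:
g(0) = mex{} = 0
g(1) = mex{} = 0
g(2) = mex{} = 0
g(3) = mex{0} = 1
g(4) = mex{0} = 1
g(5) = mex{0} = 1
g(6) = mex{0,1} = 2
g(7) = mex{0,1} = 2
g(8) = mex{0,1} = 2
g(9) = mex{1,2} = 0
g(10) = mex{1,2} = 0
So g(10) = 0.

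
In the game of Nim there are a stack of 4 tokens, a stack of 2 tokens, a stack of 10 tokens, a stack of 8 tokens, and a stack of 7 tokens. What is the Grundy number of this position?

Compute the nim-sum pairwise:
4 ^ 2 = 6
6 ^ 10 = 12
12 ^ 8 = 4
4 ^ 7 = 3

3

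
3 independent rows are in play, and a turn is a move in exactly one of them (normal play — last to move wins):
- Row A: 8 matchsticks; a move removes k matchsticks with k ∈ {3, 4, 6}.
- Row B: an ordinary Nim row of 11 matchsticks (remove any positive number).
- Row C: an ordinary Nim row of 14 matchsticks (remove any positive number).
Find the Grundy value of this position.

7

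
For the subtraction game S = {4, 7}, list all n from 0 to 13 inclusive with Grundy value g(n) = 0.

Build the Grundy sequence with g(k) = mex{g(k−s) : s ∈ {4, 7}, s ≤ k}:
k:     0  1  2  3  4  5  6  7  8  9 10 11 12 13
g(k):  0  0  0  0  1  1  1  1  2  2  2  0  0  0
The P-positions (g = 0) in 0..13 are 0, 1, 2, 3, 11, 12, 13.

0, 1, 2, 3, 11, 12, 13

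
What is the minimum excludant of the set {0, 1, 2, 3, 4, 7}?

The values 0, 1, 2, 3, 4 are all present; 5 is the first non-negative integer missing from the set.

5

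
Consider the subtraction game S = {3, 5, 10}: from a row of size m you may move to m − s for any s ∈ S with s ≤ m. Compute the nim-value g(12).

1

Build the Grundy sequence with g(k) = mex{g(k−s) : s ∈ {3, 5, 10}, s ≤ k}:
k:     0  1  2  3  4  5  6  7  8  9 10 11 12
g(k):  0  0  0  1  1  1  2  2  0  0  3  1  1
So g(12) = 1.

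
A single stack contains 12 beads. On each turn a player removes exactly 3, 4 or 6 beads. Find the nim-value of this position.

1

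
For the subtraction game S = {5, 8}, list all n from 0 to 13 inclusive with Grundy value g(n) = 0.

0, 1, 2, 3, 4, 13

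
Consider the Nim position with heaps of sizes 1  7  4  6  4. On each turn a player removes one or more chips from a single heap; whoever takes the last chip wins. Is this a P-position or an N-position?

P-position

Bitwise XOR of the heap sizes:
  001  (1)
  111  (7)
  100  (4)
  110  (6)
  100  (4)
  ---
  000  (0)
The nim-sum is 0, so this is a P-position: the player to move is in a losing position under optimal play.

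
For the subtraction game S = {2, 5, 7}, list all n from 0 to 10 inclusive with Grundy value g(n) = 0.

0, 1, 4, 10

Build the Grundy sequence with g(k) = mex{g(k−s) : s ∈ {2, 5, 7}, s ≤ k}:
k:     0  1  2  3  4  5  6  7  8  9 10
g(k):  0  0  1  1  0  2  1  3  2  2  0
The P-positions (g = 0) in 0..10 are 0, 1, 4, 10.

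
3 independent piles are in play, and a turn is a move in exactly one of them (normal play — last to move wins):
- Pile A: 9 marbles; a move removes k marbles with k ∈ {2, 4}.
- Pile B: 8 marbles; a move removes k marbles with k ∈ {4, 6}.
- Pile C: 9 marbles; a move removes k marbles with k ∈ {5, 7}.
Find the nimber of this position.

2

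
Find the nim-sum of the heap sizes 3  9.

10

Nim-sum: 3 XOR 9 = 10.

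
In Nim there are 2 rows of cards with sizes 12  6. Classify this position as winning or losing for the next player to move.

Winning position

Nim-sum: 12 ^ 6 = 10.
The nim-sum is 10 ≠ 0, so this is an N-position: the player to move can win.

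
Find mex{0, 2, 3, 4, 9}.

0 is in the set but 1 is not, so the mex is 1.

1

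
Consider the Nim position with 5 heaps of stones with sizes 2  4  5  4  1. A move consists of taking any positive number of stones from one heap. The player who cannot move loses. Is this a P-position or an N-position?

N-position

Compute the nim-sum pairwise:
2 ^ 4 = 6
6 ^ 5 = 3
3 ^ 4 = 7
7 ^ 1 = 6
The nim-sum is 6 ≠ 0, so this is an N-position: the player to move can win.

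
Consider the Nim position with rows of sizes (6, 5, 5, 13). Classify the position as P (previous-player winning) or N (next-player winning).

N-position

Compute the nim-sum pairwise:
6 ⊕ 5 = 3
3 ⊕ 5 = 6
6 ⊕ 13 = 11
The nim-sum is 11 ≠ 0, so this is an N-position: the player to move can win.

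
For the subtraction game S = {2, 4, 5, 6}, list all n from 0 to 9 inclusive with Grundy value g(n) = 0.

Compute g(0), g(1), … for moves {2, 4, 5, 6}:
g(0) = mex{} = 0
g(1) = mex{} = 0
g(2) = mex{0} = 1
g(3) = mex{0} = 1
g(4) = mex{0,1} = 2
g(5) = mex{0,1} = 2
g(6) = mex{0,1,2} = 3
g(7) = mex{0,1,2} = 3
g(8) = mex{1,2,3} = 0
g(9) = mex{1,2,3} = 0
The P-positions (g = 0) in 0..9 are 0, 1, 8, 9.

0, 1, 8, 9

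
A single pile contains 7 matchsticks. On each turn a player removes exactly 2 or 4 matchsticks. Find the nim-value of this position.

0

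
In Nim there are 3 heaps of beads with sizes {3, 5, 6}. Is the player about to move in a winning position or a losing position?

Losing position

Compute the nim-sum pairwise:
3 ⊕ 5 = 6
6 ⊕ 6 = 0
The nim-sum is 0, so this is a P-position: the player to move is in a losing position under optimal play.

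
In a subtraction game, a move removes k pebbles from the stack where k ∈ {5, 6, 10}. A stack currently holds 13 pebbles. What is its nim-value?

2

Build the Grundy sequence with g(k) = mex{g(k−s) : s ∈ {5, 6, 10}, s ≤ k}:
k:     0  1  2  3  4  5  6  7  8  9 10 11 12 13
g(k):  0  0  0  0  0  1  1  1  1  1  2  2  2  2
So g(13) = 2.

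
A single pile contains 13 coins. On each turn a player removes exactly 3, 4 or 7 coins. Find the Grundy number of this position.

1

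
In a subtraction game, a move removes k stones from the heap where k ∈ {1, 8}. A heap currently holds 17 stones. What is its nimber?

2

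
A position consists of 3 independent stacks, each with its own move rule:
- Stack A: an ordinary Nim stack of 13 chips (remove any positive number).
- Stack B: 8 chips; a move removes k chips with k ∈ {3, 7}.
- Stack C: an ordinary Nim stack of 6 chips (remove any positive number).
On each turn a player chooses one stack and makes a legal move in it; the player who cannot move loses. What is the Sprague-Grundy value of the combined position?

9

Stack A is a plain Nim stack of size 13, so its Grundy value is 13.
For stack B, compute g(0), g(1), … with moves {3, 7}:
g(0) = mex{} = 0
g(1) = mex{} = 0
g(2) = mex{} = 0
g(3) = mex{0} = 1
g(4) = mex{0} = 1
g(5) = mex{0} = 1
g(6) = mex{1} = 0
g(7) = mex{0,1} = 2
g(8) = mex{0,1} = 2
So g(8) = 2.
Stack C is a plain Nim stack of size 6, so its Grundy value is 6.
The value of a disjunctive sum is the nim-sum of the parts.
Combined value = 13 XOR 2 XOR 6 = 9.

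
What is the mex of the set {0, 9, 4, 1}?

2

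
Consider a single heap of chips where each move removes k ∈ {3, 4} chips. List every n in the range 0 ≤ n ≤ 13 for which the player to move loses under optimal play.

0, 1, 2, 7, 8, 9

Build the Grundy sequence with g(k) = mex{g(k−s) : s ∈ {3, 4}, s ≤ k}:
k:     0  1  2  3  4  5  6  7  8  9 10 11 12 13
g(k):  0  0  0  1  1  1  2  0  0  0  1  1  1  2
The P-positions (g = 0) in 0..13 are 0, 1, 2, 7, 8, 9.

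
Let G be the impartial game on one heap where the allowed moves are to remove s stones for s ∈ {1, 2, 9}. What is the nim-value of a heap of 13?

Compute g(0), g(1), … for moves {1, 2, 9}:
g(0) = mex{} = 0
g(1) = mex{0} = 1
g(2) = mex{0,1} = 2
g(3) = mex{1,2} = 0
g(4) = mex{0,2} = 1
g(5) = mex{0,1} = 2
g(6) = mex{1,2} = 0
g(7) = mex{0,2} = 1
g(8) = mex{0,1} = 2
g(9) = mex{0,1,2} = 3
g(10) = mex{1,2,3} = 0
g(11) = mex{0,2,3} = 1
g(12) = mex{0,1} = 2
g(13) = mex{1,2} = 0
So g(13) = 0.

0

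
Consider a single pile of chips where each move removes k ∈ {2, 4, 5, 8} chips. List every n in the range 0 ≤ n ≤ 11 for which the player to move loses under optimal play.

Compute g(0), g(1), … for moves {2, 4, 5, 8}:
k:     0  1  2  3  4  5  6  7  8  9 10 11
g(k):  0  0  1  1  2  2  3  0  4  1  0  2
The P-positions (g = 0) in 0..11 are 0, 1, 7, 10.

0, 1, 7, 10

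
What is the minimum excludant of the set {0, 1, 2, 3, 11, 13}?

4

The values 0, 1, 2, 3 are all present; 4 is the first non-negative integer missing from the set.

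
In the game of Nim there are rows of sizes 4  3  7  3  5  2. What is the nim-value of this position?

4

Bitwise XOR of the heap sizes:
  100  (4)
  011  (3)
  111  (7)
  011  (3)
  101  (5)
  010  (2)
  ---
  100  (4)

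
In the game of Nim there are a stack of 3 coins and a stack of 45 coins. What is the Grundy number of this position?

46

Bitwise XOR of the heap sizes:
  000011  (3)
  101101  (45)
  ------
  101110  (46)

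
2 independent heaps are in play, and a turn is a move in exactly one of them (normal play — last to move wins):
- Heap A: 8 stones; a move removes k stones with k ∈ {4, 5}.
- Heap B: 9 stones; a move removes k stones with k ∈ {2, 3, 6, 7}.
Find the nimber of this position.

2

For heap A, compute g(0), g(1), … with moves {4, 5}:
g(0) = mex{} = 0
g(1) = mex{} = 0
g(2) = mex{} = 0
g(3) = mex{} = 0
g(4) = mex{0} = 1
g(5) = mex{0} = 1
g(6) = mex{0} = 1
g(7) = mex{0} = 1
g(8) = mex{0,1} = 2
So g(8) = 2.
For heap B, compute g(0), g(1), … with moves {2, 3, 6, 7}:
k:     0  1  2  3  4  5  6  7  8  9
g(k):  0  0  1  1  2  0  3  1  2  0
So g(9) = 0.
By the Sprague-Grundy theorem, the Grundy value of a sum of independent games is the XOR of the component values.
Combined value = 2 XOR 0 = 2.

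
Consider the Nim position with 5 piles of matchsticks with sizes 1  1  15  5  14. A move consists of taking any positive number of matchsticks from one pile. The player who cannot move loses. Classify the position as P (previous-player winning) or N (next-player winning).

N-position

Compute the nim-sum pairwise:
1 ⊕ 1 = 0
0 ⊕ 15 = 15
15 ⊕ 5 = 10
10 ⊕ 14 = 4
The nim-sum is 4 ≠ 0, so this is an N-position: the player to move can win.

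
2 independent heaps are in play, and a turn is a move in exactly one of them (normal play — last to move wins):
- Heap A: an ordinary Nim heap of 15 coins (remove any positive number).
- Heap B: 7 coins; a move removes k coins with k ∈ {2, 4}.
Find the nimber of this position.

Heap A is a plain Nim heap of size 15, so its Grundy value is 15.
Grundy values for heap B (subtraction set {2, 4}):
k:     0  1  2  3  4  5  6  7
g(k):  0  0  1  1  2  2  0  0
So g(7) = 0.
The value of a disjunctive sum is the nim-sum of the parts.
Combined value = 15 ⊕ 0 = 15.

15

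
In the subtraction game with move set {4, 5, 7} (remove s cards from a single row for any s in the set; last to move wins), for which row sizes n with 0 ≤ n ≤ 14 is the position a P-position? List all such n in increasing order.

0, 1, 2, 3, 11, 12, 13, 14

Build the Grundy sequence with g(k) = mex{g(k−s) : s ∈ {4, 5, 7}, s ≤ k}:
g(0) = mex{} = 0
g(1) = mex{} = 0
g(2) = mex{} = 0
g(3) = mex{} = 0
g(4) = mex{0} = 1
g(5) = mex{0} = 1
g(6) = mex{0} = 1
g(7) = mex{0} = 1
g(8) = mex{0,1} = 2
g(9) = mex{0,1} = 2
g(10) = mex{0,1} = 2
g(11) = mex{1} = 0
g(12) = mex{1,2} = 0
g(13) = mex{1,2} = 0
g(14) = mex{1,2} = 0
The P-positions (g = 0) in 0..14 are 0, 1, 2, 3, 11, 12, 13, 14.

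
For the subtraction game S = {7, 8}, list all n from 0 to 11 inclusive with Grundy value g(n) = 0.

Grundy values for subtraction set {7, 8}:
k:     0  1  2  3  4  5  6  7  8  9 10 11
g(k):  0  0  0  0  0  0  0  1  1  1  1  1
The P-positions (g = 0) in 0..11 are 0, 1, 2, 3, 4, 5, 6.

0, 1, 2, 3, 4, 5, 6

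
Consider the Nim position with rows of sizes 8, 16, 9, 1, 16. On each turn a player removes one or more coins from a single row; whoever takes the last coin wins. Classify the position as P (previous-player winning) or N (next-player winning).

P-position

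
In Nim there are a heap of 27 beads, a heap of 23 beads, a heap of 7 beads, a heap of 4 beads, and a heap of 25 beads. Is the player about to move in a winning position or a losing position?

Winning position

In binary:
  11011  (27)
  10111  (23)
  00111  (7)
  00100  (4)
  11001  (25)
  -----
  10110  (22)
The nim-sum is 22 ≠ 0, so this is an N-position: the player to move can win.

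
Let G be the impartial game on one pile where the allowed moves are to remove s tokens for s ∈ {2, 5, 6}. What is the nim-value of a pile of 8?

0

Build the Grundy sequence with g(k) = mex{g(k−s) : s ∈ {2, 5, 6}, s ≤ k}:
k:     0  1  2  3  4  5  6  7  8
g(k):  0  0  1  1  0  2  1  3  0
So g(8) = 0.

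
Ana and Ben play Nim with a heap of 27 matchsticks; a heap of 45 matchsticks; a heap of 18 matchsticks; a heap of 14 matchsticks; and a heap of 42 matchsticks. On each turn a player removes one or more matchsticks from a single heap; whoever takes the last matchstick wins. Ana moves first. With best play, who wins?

Ben wins

Bitwise XOR of the heap sizes:
  011011  (27)
  101101  (45)
  010010  (18)
  001110  (14)
  101010  (42)
  ------
  000000  (0)
The nim-sum is 0, so this is a P-position: the player to move is in a losing position under optimal play; Ana is about to move from it and so loses — Ben wins.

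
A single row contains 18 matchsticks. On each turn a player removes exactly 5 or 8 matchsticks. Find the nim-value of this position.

1

Compute g(0), g(1), … for moves {5, 8}:
k:     0  1  2  3  4  5  6  7  8  9 10 11 12 13 14 15 16 17 18
g(k):  0  0  0  0  0  1  1  1  1  1  2  2  2  0  0  0  0  0  1
So g(18) = 1.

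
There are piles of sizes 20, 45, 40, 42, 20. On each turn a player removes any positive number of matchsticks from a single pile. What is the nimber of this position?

47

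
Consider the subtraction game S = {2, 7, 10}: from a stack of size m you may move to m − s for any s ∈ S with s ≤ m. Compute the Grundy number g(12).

2

Compute g(0), g(1), … for moves {2, 7, 10}:
g(0) = mex{} = 0
g(1) = mex{} = 0
g(2) = mex{0} = 1
g(3) = mex{0} = 1
g(4) = mex{1} = 0
g(5) = mex{1} = 0
g(6) = mex{0} = 1
g(7) = mex{0} = 1
g(8) = mex{0,1} = 2
g(9) = mex{1} = 0
g(10) = mex{0,1,2} = 3
g(11) = mex{0} = 1
g(12) = mex{0,1,3} = 2
So g(12) = 2.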